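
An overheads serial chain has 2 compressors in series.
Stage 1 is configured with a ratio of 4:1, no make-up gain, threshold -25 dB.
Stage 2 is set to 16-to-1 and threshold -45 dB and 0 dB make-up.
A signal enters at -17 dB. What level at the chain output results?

-43.625 dB

Stage 1: -17 dB is 8 dB over -25 dB; at 4:1 that becomes 2 dB over, giving -23 dB.
Stage 2: 22 dB above -45 dB, reduced 16:1 to 1.375 dB above → -43.625 dB.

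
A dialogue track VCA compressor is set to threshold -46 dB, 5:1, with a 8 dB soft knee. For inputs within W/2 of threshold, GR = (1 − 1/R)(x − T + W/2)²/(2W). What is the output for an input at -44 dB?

-45.8 dB

x − T + W/2 = -44 − (-46) + 4 = 6.
GR = (1 − 1/5) × 6² / 16 = 0.8 × 36 / 16 = 1.8 dB.
Output = -44 − 1.8 = -45.8 dB.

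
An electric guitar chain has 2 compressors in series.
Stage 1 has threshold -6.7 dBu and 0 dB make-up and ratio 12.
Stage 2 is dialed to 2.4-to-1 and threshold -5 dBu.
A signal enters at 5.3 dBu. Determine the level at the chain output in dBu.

-5.7 dBu

Stage 1: overshoot 12 dB → 12/12 = 1 dB → -5.7 dBu.
Stage 2: below threshold (-5.7 ≤ -5); passes unchanged; output -5.7 dBu.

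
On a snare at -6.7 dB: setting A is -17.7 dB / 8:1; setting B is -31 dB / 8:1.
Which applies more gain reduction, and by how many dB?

B, by 11.6375 dB

A: 11 dB over, compressed to 1.375 dB over, so 9.625 dB of GR.
B: 24.3 dB over, compressed to 3.0375 dB over, so 21.2625 dB of GR.
Difference: 11.6375 dB in favour of B.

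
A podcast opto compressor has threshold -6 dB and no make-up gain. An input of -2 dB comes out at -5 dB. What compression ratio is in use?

4:1

Input overshoot = -2 − (-6) = 4 dB; output overshoot = -5 − (-6) = 1 dB.
Ratio = 4 / 1 = 4.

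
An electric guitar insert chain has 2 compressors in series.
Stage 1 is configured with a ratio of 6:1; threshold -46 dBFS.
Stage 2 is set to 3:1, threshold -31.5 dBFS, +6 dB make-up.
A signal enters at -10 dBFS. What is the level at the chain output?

Stage 1: -10 dBFS is 36 dB over -46 dBFS; at 6:1 that becomes 6 dB over, giving -40 dBFS.
Stage 2: below threshold (-40 ≤ -31.5); passes unchanged; make-up brings it to -34 dBFS.

-34 dBFS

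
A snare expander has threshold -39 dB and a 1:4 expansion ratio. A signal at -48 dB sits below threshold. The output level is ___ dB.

-75 dB

Undershoot = (-39) − (-48) = 9 dB.
At 1:4, that expands to 36 dB under threshold.
Output = -39 − 36 = -75 dB.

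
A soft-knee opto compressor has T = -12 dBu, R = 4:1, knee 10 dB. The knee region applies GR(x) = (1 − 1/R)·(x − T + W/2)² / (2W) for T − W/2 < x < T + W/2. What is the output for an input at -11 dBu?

-12.35 dBu

x − T + W/2 = -11 − (-12) + 5 = 6.
GR = (1 − 1/4) × 6² / 20 = 0.75 × 36 / 20 = 1.35 dB.
Output = -11 − 1.35 = -12.35 dBu.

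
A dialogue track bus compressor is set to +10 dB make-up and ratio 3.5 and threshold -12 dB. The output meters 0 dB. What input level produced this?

Remove make-up: 0 − 10 = -10 dB.
Post-compression overshoot = -10 − (-12) = 2 dB.
Before 3.5:1 compression the overshoot was 2 × 3.5 = 7 dB, so input = -12 + 7 = -5 dB.

-5 dB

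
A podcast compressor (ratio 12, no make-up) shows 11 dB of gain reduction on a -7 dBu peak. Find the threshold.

Input is 12 dB above T (since output overshoot × R = input overshoot: (-18 − T)·12 = -7 − T gives T = -19 dBu).
Check: -19 + (-7 − (-19))/12 = -19 + 1 = -18 dBu. ✓

-19 dBu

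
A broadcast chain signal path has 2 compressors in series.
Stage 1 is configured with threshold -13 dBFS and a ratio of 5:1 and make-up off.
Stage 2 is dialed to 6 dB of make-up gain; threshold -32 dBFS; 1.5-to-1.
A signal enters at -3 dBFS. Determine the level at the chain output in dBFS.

Stage 1: 10 dB above -13 dBFS, reduced 5:1 to 2 dB above → -11 dBFS.
Stage 2: overshoot 21 dB → 21/1.5 = 14 dB → -18 dBFS; +6 dB make-up → -12 dBFS.

-12 dBFS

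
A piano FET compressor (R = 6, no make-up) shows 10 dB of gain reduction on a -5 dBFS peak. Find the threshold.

Input is 12 dB above T (since output overshoot × R = input overshoot: (-15 − T)·6 = -5 − T gives T = -17 dBFS).
Check: -17 + (-5 − (-17))/6 = -17 + 2 = -15 dBFS. ✓

-17 dBFS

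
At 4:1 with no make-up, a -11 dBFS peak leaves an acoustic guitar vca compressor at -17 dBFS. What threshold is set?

Gain reduction = -11 − (-17) = 6 dB; output overshoot = GR / (R − 1) = 6 / 3 = 2 dB.
Threshold = output − output overshoot = -17 − 2 = -19 dBFS.

-19 dBFS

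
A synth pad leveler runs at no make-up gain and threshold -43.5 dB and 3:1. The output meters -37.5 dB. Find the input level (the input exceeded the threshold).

That's 6 dB above the -43.5 dB threshold.
Before 3:1 compression the overshoot was 6 × 3 = 18 dB, so input = -43.5 + 18 = -25.5 dB.

-25.5 dB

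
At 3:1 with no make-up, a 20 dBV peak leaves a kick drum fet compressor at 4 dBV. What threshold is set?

-4 dBV

Let T be the threshold. Output overshoot = (input overshoot)/R, so 4 − T = (20 − T)/3.
3·(4 − T) = 20 − T → 2·T = 12 − 20 = -8.
T = -8/2 = -4 dBV.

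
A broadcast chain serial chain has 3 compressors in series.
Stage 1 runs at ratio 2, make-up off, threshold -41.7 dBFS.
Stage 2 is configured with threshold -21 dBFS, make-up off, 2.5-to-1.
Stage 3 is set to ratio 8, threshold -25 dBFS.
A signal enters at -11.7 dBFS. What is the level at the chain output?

Stage 1: overshoot 30 dB → 30/2 = 15 dB → -26.7 dBFS.
Stage 2: below threshold (-26.7 ≤ -21); passes unchanged; output -26.7 dBFS.
Stage 3: -26.7 dBFS ≤ -25 dBFS, so stage 3 doesn't engage; output -26.7 dBFS.

-26.7 dBFS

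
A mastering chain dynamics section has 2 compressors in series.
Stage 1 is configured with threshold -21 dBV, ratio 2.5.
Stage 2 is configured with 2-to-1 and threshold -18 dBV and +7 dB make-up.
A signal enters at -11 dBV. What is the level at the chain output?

Stage 1: 10 dB above -21 dBV, reduced 2.5:1 to 4 dB above → -17 dBV.
Stage 2: overshoot 1 dB → 1/2 = 0.5 dB → -17.5 dBV; +7 dB make-up → -10.5 dBV.

-10.5 dBV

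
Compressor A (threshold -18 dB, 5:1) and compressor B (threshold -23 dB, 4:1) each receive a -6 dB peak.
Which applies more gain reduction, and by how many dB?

B, by 3.15 dB

A: 12 dB over, compressed to 2.4 dB over, so 9.6 dB of GR.
B: 17 dB over, compressed to 4.25 dB over, so 12.75 dB of GR.
Difference: 3.15 dB in favour of B.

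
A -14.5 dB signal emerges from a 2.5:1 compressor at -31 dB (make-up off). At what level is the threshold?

-42 dB

Gain reduction = -14.5 − (-31) = 16.5 dB; output overshoot = GR / (R − 1) = 16.5 / 1.5 = 11 dB.
Threshold = output − output overshoot = -31 − 11 = -42 dB.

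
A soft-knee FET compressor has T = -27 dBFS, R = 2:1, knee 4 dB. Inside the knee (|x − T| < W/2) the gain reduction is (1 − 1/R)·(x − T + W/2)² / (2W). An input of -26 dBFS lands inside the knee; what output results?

-26.5625 dBFS

x − T + W/2 = -26 − (-27) + 2 = 3.
GR = (1 − 1/2) × 3² / 8 = 0.5 × 9 / 8 = 0.5625 dB.
Output = -26 − 0.5625 = -26.5625 dBFS.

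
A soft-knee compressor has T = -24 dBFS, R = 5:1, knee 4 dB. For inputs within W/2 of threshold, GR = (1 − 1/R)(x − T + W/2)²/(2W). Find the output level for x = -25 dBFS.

-25.1 dBFS

x − T + W/2 = -25 − (-24) + 2 = 1.
GR = (1 − 1/5) × 1² / 8 = 0.8 × 1 / 8 = 0.1 dB.
Output = -25 − 0.1 = -25.1 dBFS.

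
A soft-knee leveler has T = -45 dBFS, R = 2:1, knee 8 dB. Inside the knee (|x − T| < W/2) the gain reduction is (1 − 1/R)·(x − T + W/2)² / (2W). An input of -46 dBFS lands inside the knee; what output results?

x − T + W/2 = -46 − (-45) + 4 = 3.
GR = (1 − 1/2) × 3² / 16 = 0.5 × 9 / 16 = 0.28125 dB.
Output = -46 − 0.28125 = -46.28125 dBFS.

-46.28125 dBFS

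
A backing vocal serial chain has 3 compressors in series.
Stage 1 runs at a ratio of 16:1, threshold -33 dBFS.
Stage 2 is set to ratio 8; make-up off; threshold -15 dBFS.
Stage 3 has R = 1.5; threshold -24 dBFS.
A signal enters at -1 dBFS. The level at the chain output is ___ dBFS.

Stage 1: 32 dB above -33 dBFS, reduced 16:1 to 2 dB above → -31 dBFS.
Stage 2: below threshold (-31 ≤ -15); passes unchanged; output -31 dBFS.
Stage 3: -31 dBFS ≤ -24 dBFS, so stage 3 doesn't engage; output -31 dBFS.

-31 dBFS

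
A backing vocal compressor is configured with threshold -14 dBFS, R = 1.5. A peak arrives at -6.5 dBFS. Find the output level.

The input is 7.5 dB above the -14 dBFS threshold.
1.5:1 compression reduces that to 7.5/1.5 = 5 dB over.
Output = -14 + 5 = -9 dBFS.

-9 dBFS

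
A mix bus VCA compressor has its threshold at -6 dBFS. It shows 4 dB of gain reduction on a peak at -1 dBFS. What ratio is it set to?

5:1

Input overshoot = -1 − (-6) = 5 dB.
Output overshoot = 5 − 4 = 1 dB.
Ratio = input overshoot / output overshoot = 5 / 1 = 5.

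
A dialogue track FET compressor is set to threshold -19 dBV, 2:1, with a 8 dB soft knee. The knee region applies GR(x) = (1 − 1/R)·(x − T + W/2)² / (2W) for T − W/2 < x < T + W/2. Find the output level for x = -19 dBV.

-19.5 dBV

x − T + W/2 = -19 − (-19) + 4 = 4.
GR = (1 − 1/2) × 4² / 16 = 0.5 × 16 / 16 = 0.5 dB.
Output = -19 − 0.5 = -19.5 dBV.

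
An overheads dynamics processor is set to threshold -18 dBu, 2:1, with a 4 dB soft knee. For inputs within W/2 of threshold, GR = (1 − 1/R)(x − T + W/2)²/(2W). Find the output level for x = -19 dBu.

x − T + W/2 = -19 − (-18) + 2 = 1.
GR = (1 − 1/2) × 1² / 8 = 0.5 × 1 / 8 = 0.0625 dB.
Output = -19 − 0.0625 = -19.0625 dBu.

-19.0625 dBu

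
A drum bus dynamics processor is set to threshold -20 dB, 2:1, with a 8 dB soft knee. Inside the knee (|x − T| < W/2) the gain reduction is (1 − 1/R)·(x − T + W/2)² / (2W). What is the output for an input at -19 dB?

-19.78125 dB

x − T + W/2 = -19 − (-20) + 4 = 5.
GR = (1 − 1/2) × 5² / 16 = 0.5 × 25 / 16 = 0.78125 dB.
Output = -19 − 0.78125 = -19.78125 dB.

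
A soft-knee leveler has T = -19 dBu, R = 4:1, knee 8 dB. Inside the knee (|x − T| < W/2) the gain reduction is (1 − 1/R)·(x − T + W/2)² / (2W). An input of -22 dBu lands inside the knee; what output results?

x − T + W/2 = -22 − (-19) + 4 = 1.
GR = (1 − 1/4) × 1² / 16 = 0.75 × 1 / 16 = 0.046875 dB.
Output = -22 − 0.046875 = -22.046875 dBu.

-22.046875 dBu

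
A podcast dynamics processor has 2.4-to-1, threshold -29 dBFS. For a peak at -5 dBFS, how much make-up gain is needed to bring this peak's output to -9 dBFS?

10 dB

Overshoot 24 dB → 24/2.4 = 10 dB after compression, so the compressed level is -29 + 10 = -19 dBFS.
Make-up = target − compressed = -9 − (-19) = 10 dB.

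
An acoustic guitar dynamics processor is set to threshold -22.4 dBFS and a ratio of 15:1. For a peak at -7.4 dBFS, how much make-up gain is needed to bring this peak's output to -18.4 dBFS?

The peak compresses to -22.4 + 15/15 = -21.4 dBFS.
To reach -18.4 dBFS requires -18.4 − (-21.4) = 3 dB of make-up.

3 dB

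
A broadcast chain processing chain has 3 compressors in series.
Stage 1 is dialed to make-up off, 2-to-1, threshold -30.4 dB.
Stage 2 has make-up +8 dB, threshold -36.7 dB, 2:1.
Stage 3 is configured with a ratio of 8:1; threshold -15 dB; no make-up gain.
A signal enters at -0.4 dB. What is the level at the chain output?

Stage 1: overshoot 30 dB → 30/2 = 15 dB → -15.4 dB.
Stage 2: -15.4 dB is 21.3 dB over -36.7 dB; at 2:1 that becomes 10.65 dB over, giving -26.05 dB; +8 dB make-up → -18.05 dB.
Stage 3: -18.05 dB is at or below the -15 dB threshold — no compression; output -18.05 dB.

-18.05 dB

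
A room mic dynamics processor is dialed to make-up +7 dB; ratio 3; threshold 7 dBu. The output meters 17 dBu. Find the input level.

Stripping the +7 dB make-up gives 10 dBu at the gain stage.
That's 3 dB above the 7 dBu threshold.
Undo the ratio: input overshoot = 3 × 3 = 9 dB, giving input = 16 dBu.

16 dBu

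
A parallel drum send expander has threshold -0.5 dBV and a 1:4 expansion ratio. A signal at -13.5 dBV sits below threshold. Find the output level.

The input is 13 dB below the -0.5 dBV threshold.
A 1:4 expander multiplies undershoot by 4: 13 × 4 = 52 dB below threshold.
Output = -0.5 − 52 = -52.5 dBV.

-52.5 dBV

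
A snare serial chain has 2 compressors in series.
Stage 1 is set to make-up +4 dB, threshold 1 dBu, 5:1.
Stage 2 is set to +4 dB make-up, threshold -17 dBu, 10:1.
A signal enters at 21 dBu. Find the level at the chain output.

-10.4 dBu

Stage 1: overshoot 20 dB → 20/5 = 4 dB → 5 dBu; +4 dB make-up → 9 dBu.
Stage 2: 9 dBu is 26 dB over -17 dBu; at 10:1 that becomes 2.6 dB over, giving -14.4 dBu; +4 dB make-up → -10.4 dBu.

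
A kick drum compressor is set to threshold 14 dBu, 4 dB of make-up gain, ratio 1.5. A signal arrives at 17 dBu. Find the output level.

20 dBu

Overshoot: 17 − 14 = 3 dB.
1.5:1 compression reduces that to 3/1.5 = 2 dB over.
Output = 14 + 2 = 16 dBu; make-up adds 4 dB, giving 20 dBu.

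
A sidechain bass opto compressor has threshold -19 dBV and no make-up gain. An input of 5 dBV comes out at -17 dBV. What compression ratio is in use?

Input overshoot = 5 − (-19) = 24 dB; output overshoot = -17 − (-19) = 2 dB.
Ratio = 24 / 2 = 12.

12:1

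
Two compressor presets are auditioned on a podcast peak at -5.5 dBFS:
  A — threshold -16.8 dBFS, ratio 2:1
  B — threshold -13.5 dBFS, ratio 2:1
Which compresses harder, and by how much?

A: 11.3 dB over, compressed to 5.65 dB over, so 5.65 dB of GR.
B: 8 dB over, compressed to 4 dB over, so 4 dB of GR.
A applies 1.65 dB more gain reduction.

A, by 1.65 dB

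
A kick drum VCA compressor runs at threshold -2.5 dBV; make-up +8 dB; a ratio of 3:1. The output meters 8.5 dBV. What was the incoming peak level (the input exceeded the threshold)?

Before make-up, the level was 8.5 − 8 = 0.5 dBV.
That's 3 dB above the -2.5 dBV threshold.
Before 3:1 compression the overshoot was 3 × 3 = 9 dB, so input = -2.5 + 9 = 6.5 dBV.

6.5 dBV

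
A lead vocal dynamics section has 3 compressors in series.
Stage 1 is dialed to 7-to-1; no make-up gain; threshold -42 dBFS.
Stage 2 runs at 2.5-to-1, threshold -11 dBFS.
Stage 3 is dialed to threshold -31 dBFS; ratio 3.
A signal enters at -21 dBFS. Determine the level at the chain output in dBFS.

Stage 1: -21 dBFS is 21 dB over -42 dBFS; at 7:1 that becomes 3 dB over, giving -39 dBFS.
Stage 2: -39 dBFS is at or below the -11 dBFS threshold — no compression; output -39 dBFS.
Stage 3: below threshold (-39 ≤ -31); passes unchanged; output -39 dBFS.

-39 dBFS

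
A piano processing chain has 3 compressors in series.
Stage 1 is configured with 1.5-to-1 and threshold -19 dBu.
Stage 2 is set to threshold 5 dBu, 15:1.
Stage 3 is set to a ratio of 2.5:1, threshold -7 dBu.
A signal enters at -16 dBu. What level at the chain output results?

Stage 1: overshoot 3 dB → 3/1.5 = 2 dB → -17 dBu.
Stage 2: -17 dBu is at or below the 5 dBu threshold — no compression; output -17 dBu.
Stage 3: -17 dBu ≤ -7 dBu, so stage 3 doesn't engage; output -17 dBu.

-17 dBu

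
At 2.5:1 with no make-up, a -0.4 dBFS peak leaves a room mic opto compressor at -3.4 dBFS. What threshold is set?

Gain reduction = -0.4 − (-3.4) = 3 dB; output overshoot = GR / (R − 1) = 3 / 1.5 = 2 dB.
Threshold = output − output overshoot = -3.4 − 2 = -5.4 dBFS.

-5.4 dBFS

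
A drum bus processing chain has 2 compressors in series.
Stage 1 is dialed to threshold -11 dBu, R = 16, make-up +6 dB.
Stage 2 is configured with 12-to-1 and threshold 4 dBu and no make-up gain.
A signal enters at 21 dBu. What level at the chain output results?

-3 dBu

Stage 1: overshoot 32 dB → 32/16 = 2 dB → -9 dBu; +6 dB make-up → -3 dBu.
Stage 2: below threshold (-3 ≤ 4); passes unchanged; output -3 dBu.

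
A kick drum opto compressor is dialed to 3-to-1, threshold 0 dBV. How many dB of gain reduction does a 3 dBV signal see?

2 dB

3 dBV exceeds the threshold by 3 dB.
At 3:1, output sits 3/3 = 1 dB above threshold.
So the signal is attenuated by 3 − 1 = 2 dB.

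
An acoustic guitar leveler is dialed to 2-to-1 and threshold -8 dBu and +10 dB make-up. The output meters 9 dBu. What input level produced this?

6 dBu

Before make-up, the level was 9 − 10 = -1 dBu.
Post-compression overshoot = -1 − (-8) = 7 dB.
Input overshoot = R × output overshoot = 14 dB → input = -8 + 14 = 6 dBu.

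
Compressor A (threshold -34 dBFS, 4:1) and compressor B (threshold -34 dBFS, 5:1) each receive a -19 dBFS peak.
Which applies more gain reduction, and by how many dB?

B, by 0.75 dB

A: GR = 15 − 15/4 = 11.25 dB.
B: GR = 15 − 15/5 = 12 dB.
Difference: 0.75 dB in favour of B.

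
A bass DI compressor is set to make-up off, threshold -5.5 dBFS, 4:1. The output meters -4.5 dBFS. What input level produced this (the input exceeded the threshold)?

Post-compression overshoot = -4.5 − (-5.5) = 1 dB.
Before 4:1 compression the overshoot was 1 × 4 = 4 dB, so input = -5.5 + 4 = -1.5 dBFS.

-1.5 dBFS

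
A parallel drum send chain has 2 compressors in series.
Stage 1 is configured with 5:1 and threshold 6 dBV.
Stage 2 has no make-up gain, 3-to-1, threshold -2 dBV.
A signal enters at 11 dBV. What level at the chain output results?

Stage 1: 5 dB above 6 dBV, reduced 5:1 to 1 dB above → 7 dBV.
Stage 2: 7 dBV is 9 dB over -2 dBV; at 3:1 that becomes 3 dB over, giving 1 dBV.

1 dBV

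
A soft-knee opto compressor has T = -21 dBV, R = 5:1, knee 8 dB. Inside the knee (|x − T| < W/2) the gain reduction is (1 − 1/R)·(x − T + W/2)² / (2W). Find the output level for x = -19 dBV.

x − T + W/2 = -19 − (-21) + 4 = 6.
GR = (1 − 1/5) × 6² / 16 = 0.8 × 36 / 16 = 1.8 dB.
Output = -19 − 1.8 = -20.8 dBV.

-20.8 dBV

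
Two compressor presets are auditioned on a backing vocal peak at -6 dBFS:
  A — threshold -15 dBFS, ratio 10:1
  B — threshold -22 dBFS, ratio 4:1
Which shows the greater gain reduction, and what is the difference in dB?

A: 9 dB over, compressed to 0.9 dB over, so 8.1 dB of GR.
B: 16 dB over, compressed to 4 dB over, so 12 dB of GR.
B applies 3.9 dB more gain reduction.

B, by 3.9 dB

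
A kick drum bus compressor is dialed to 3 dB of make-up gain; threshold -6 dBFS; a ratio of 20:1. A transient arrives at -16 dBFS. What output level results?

-16 dBFS is 10 dB below the -6 dBFS threshold, so no gain reduction is applied.
Make-up gain adds 3 dB: -16 + 3 = -13 dBFS.

-13 dBFS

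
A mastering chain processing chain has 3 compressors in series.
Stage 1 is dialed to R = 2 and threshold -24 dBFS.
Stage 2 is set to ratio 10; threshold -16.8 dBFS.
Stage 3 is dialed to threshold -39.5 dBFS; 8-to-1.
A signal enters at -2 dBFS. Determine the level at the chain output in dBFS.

-36.615 dBFS

Stage 1: overshoot 22 dB → 22/2 = 11 dB → -13 dBFS.
Stage 2: overshoot 3.8 dB → 3.8/10 = 0.38 dB → -16.42 dBFS.
Stage 3: overshoot 23.08 dB → 23.08/8 = 2.885 dB → -36.615 dBFS.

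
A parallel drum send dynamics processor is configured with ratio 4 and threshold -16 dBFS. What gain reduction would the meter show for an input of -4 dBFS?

Overshoot = -4 − (-16) = 12 dB.
A 4:1 ratio leaves 3 dB of that excess.
Gain reduction = 12 − 3 = 9 dB.

9 dB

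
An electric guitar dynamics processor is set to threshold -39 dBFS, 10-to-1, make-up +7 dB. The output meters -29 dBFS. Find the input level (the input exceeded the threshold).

-9 dBFS

Stripping the +7 dB make-up gives -36 dBFS at the gain stage.
The compressed level sits -36 − (-39) = 3 dB over threshold.
Before 10:1 compression the overshoot was 3 × 10 = 30 dB, so input = -39 + 30 = -9 dBFS.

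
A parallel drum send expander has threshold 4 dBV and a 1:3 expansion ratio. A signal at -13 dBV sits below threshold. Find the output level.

Undershoot = 4 − (-13) = 17 dB.
At 1:3, that expands to 51 dB under threshold.
Output = 4 − 51 = -47 dBV.

-47 dBV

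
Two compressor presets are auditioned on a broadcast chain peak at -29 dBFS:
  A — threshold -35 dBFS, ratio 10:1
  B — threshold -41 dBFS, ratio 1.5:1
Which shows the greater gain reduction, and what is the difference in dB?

A: overshoot 6 dB → output overshoot 0.6 dB → GR 5.4 dB.
B: overshoot 12 dB → output overshoot 8 dB → GR 4 dB.
A reduces 1.4 dB more.

A, by 1.4 dB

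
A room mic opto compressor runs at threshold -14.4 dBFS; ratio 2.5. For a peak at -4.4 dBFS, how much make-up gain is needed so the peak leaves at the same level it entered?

Without make-up, output = threshold + overshoot/2.5 = -14.4 + 4 = -10.4 dBFS.
Gap to target: 6 dB.

6 dB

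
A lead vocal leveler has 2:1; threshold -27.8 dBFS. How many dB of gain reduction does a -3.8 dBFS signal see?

12 dB

The signal is 24 dB above threshold.
At 2:1, output sits 24/2 = 12 dB above threshold.
Gain reduction = 24 − 12 = 12 dB.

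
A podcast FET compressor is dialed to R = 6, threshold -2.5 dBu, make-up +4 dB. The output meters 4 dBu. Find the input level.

Remove make-up: 4 − 4 = 0 dBu.
That's 2.5 dB above the -2.5 dBu threshold.
Input overshoot = R × output overshoot = 15 dB → input = -2.5 + 15 = 12.5 dBu.

12.5 dBu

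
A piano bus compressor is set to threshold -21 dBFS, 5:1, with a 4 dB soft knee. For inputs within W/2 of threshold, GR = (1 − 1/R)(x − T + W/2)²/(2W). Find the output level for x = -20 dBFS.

x − T + W/2 = -20 − (-21) + 2 = 3.
GR = (1 − 1/5) × 3² / 8 = 0.8 × 9 / 8 = 0.9 dB.
Output = -20 − 0.9 = -20.9 dBFS.

-20.9 dBFS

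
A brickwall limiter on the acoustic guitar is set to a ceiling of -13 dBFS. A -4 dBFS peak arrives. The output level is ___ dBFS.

-13 dBFS

A brickwall limiter is an ∞:1 compressor: any input above the ceiling is clamped to -13 dBFS.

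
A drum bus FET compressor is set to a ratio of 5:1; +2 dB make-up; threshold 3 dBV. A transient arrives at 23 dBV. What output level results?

The input is 20 dB above the 3 dBV threshold.
5:1 compression reduces that to 20/5 = 4 dB over.
Output = 3 + 4 = 7 dBV; make-up adds 2 dB, giving 9 dBV.

9 dBV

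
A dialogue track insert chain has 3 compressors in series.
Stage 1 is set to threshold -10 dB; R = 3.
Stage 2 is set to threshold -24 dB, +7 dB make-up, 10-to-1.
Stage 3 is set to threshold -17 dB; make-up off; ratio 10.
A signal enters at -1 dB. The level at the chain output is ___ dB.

Stage 1: 9 dB above -10 dB, reduced 3:1 to 3 dB above → -7 dB.
Stage 2: overshoot 17 dB → 17/10 = 1.7 dB → -22.3 dB; +7 dB make-up → -15.3 dB.
Stage 3: 1.7 dB above -17 dB, reduced 10:1 to 0.17 dB above → -16.83 dB.

-16.83 dB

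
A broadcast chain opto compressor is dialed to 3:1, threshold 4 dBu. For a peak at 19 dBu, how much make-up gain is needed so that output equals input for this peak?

10 dB

Overshoot 15 dB → 15/3 = 5 dB after compression, so the compressed level is 4 + 5 = 9 dBu.
Make-up = target − compressed = 19 − 9 = 10 dB.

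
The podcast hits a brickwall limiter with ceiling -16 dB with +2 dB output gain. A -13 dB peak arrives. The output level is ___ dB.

-14 dB

A brickwall limiter is an ∞:1 compressor: any input above the ceiling is clamped to -16 dB.
Output gain then adds 2 dB: -16 + 2 = -14 dB.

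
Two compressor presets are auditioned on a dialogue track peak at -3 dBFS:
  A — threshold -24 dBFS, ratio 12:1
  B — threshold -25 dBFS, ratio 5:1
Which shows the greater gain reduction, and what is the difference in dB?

A: overshoot 21 dB → output overshoot 1.75 dB → GR 19.25 dB.
B: overshoot 22 dB → output overshoot 4.4 dB → GR 17.6 dB.
A reduces 1.65 dB more.

A, by 1.65 dB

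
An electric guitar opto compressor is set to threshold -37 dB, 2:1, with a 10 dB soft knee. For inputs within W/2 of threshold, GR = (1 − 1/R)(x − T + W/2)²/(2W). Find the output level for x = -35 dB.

-36.225 dB

x − T + W/2 = -35 − (-37) + 5 = 7.
GR = (1 − 1/2) × 7² / 20 = 0.5 × 49 / 20 = 1.225 dB.
Output = -35 − 1.225 = -36.225 dB.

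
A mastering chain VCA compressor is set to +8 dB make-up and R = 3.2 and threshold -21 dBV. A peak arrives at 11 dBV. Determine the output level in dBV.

-3 dBV

The input is 32 dB above the -21 dBV threshold.
The 32 dB excess becomes 10 dB after 3.2:1 reduction.
So the level is -21 + 10 = -11 dBV; make-up adds 8 dB, giving -3 dBV.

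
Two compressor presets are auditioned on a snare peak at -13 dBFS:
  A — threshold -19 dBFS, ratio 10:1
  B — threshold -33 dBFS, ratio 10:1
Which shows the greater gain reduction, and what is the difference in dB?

A: 6 dB over, compressed to 0.6 dB over, so 5.4 dB of GR.
B: 20 dB over, compressed to 2 dB over, so 18 dB of GR.
B applies 12.6 dB more gain reduction.

B, by 12.6 dB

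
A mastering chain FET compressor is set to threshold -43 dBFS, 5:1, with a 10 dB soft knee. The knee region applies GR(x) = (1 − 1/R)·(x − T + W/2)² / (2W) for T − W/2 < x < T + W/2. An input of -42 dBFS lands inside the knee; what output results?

-43.44 dBFS

x − T + W/2 = -42 − (-43) + 5 = 6.
GR = (1 − 1/5) × 6² / 20 = 0.8 × 36 / 20 = 1.44 dB.
Output = -42 − 1.44 = -43.44 dBFS.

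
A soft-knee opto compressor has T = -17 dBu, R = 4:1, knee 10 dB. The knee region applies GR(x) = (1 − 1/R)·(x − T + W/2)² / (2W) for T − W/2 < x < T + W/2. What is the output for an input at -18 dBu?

-18.6 dBu

x − T + W/2 = -18 − (-17) + 5 = 4.
GR = (1 − 1/4) × 4² / 20 = 0.75 × 16 / 20 = 0.6 dB.
Output = -18 − 0.6 = -18.6 dBu.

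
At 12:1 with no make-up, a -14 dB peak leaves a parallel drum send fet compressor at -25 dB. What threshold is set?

Input is 12 dB above T (since output overshoot × R = input overshoot: (-25 − T)·12 = -14 − T gives T = -26 dB).
Check: -26 + (-14 − (-26))/12 = -26 + 1 = -25 dB. ✓

-26 dB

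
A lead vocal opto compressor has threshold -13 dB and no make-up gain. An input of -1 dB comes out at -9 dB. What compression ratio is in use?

Input overshoot = -1 − (-13) = 12 dB; output overshoot = -9 − (-13) = 4 dB.
Ratio = 12 / 4 = 3.

3:1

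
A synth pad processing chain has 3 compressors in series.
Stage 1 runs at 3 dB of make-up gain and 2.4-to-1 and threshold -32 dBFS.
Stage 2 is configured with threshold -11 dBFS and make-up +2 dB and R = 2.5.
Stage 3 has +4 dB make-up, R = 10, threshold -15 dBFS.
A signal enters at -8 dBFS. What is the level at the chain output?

Stage 1: -8 dBFS is 24 dB over -32 dBFS; at 2.4:1 that becomes 10 dB over, giving -22 dBFS; +3 dB make-up → -19 dBFS.
Stage 2: -19 dBFS ≤ -11 dBFS, so stage 2 doesn't engage; make-up brings it to -17 dBFS.
Stage 3: -17 dBFS is at or below the -15 dBFS threshold — no compression; make-up brings it to -13 dBFS.

-13 dBFS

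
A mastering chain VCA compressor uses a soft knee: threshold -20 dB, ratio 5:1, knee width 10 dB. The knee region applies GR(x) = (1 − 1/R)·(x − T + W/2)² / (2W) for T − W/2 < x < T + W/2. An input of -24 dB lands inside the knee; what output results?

-24.04 dB

x − T + W/2 = -24 − (-20) + 5 = 1.
GR = (1 − 1/5) × 1² / 20 = 0.8 × 1 / 20 = 0.04 dB.
Output = -24 − 0.04 = -24.04 dB.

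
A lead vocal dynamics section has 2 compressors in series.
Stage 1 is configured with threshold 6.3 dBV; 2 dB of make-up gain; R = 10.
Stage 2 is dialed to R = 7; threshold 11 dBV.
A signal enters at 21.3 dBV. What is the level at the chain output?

Stage 1: 15 dB above 6.3 dBV, reduced 10:1 to 1.5 dB above → 7.8 dBV; +2 dB make-up → 9.8 dBV.
Stage 2: 9.8 dBV ≤ 11 dBV, so stage 2 doesn't engage; output 9.8 dBV.

9.8 dBV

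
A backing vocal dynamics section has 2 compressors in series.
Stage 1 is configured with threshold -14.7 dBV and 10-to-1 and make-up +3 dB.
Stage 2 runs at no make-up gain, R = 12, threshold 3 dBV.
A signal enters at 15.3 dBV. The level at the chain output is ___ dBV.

Stage 1: 30 dB above -14.7 dBV, reduced 10:1 to 3 dB above → -11.7 dBV; +3 dB make-up → -8.7 dBV.
Stage 2: -8.7 dBV is at or below the 3 dBV threshold — no compression; output -8.7 dBV.

-8.7 dBV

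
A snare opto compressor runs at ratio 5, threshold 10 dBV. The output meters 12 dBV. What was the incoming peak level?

20 dBV

The compressed level sits 12 − 10 = 2 dB over threshold.
Input overshoot = R × output overshoot = 10 dB → input = 10 + 10 = 20 dBV.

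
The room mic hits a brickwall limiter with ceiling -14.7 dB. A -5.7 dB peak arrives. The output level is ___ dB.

-14.7 dB

The limiter clamps the peak to its -14.7 dB ceiling.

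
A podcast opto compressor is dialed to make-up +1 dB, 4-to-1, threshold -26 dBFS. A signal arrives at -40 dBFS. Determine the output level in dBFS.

-40 dBFS is 14 dB below the -26 dBFS threshold, so no gain reduction is applied.
Make-up gain adds 1 dB: -40 + 1 = -39 dBFS.

-39 dBFS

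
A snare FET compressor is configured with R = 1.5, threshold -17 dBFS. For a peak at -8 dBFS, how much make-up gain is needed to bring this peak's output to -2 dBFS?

9 dB

Without make-up, output = threshold + overshoot/1.5 = -17 + 6 = -11 dBFS.
Gap to target: 9 dB.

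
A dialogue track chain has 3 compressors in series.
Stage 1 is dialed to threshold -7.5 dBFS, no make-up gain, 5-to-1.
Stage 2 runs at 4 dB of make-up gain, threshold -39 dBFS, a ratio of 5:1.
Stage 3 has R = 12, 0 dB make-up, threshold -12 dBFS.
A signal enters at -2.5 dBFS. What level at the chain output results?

-28.5 dBFS

Stage 1: overshoot 5 dB → 5/5 = 1 dB → -6.5 dBFS.
Stage 2: -6.5 dBFS is 32.5 dB over -39 dBFS; at 5:1 that becomes 6.5 dB over, giving -32.5 dBFS; +4 dB make-up → -28.5 dBFS.
Stage 3: -28.5 dBFS is at or below the -12 dBFS threshold — no compression; output -28.5 dBFS.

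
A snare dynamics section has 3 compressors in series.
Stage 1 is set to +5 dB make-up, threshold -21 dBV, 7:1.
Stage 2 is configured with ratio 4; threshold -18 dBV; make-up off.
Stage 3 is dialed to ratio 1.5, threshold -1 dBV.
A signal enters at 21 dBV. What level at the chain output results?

-16 dBV

Stage 1: overshoot 42 dB → 42/7 = 6 dB → -15 dBV; +5 dB make-up → -10 dBV.
Stage 2: overshoot 8 dB → 8/4 = 2 dB → -16 dBV.
Stage 3: -16 dBV is at or below the -1 dBV threshold — no compression; output -16 dBV.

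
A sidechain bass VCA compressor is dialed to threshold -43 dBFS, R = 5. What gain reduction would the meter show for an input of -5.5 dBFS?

-5.5 dBFS exceeds the threshold by 37.5 dB.
At 5:1, output sits 37.5/5 = 7.5 dB above threshold.
GR = overshoot in − overshoot out = 37.5 − 7.5 = 30 dB.

30 dB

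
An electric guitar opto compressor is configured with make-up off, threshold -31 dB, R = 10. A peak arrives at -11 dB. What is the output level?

The input is 20 dB above the -31 dB threshold.
The 20 dB excess becomes 2 dB after 10:1 reduction.
So the level is -31 + 2 = -29 dB.

-29 dB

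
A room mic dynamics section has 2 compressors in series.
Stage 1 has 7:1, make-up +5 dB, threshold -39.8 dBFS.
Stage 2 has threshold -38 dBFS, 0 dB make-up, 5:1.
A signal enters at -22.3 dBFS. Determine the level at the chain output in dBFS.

Stage 1: overshoot 17.5 dB → 17.5/7 = 2.5 dB → -37.3 dBFS; +5 dB make-up → -32.3 dBFS.
Stage 2: -32.3 dBFS is 5.7 dB over -38 dBFS; at 5:1 that becomes 1.14 dB over, giving -36.86 dBFS.

-36.86 dBFS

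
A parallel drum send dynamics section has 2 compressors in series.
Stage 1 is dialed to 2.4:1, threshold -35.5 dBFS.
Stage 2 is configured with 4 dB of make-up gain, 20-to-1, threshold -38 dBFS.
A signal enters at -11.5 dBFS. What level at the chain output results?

-33.375 dBFS

Stage 1: overshoot 24 dB → 24/2.4 = 10 dB → -25.5 dBFS.
Stage 2: 12.5 dB above -38 dBFS, reduced 20:1 to 0.625 dB above → -37.375 dBFS; +4 dB make-up → -33.375 dBFS.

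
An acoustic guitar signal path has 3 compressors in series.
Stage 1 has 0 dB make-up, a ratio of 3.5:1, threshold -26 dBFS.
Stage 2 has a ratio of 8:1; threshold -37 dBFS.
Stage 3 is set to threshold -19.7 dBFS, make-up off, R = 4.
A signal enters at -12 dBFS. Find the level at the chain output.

-35.125 dBFS

Stage 1: overshoot 14 dB → 14/3.5 = 4 dB → -22 dBFS.
Stage 2: -22 dBFS is 15 dB over -37 dBFS; at 8:1 that becomes 1.875 dB over, giving -35.125 dBFS.
Stage 3: below threshold (-35.125 ≤ -19.7); passes unchanged; output -35.125 dBFS.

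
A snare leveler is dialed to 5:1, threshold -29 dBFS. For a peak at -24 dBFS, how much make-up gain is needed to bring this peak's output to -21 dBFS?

7 dB

The peak compresses to -29 + 5/5 = -28 dBFS.
To reach -21 dBFS requires -21 − (-28) = 7 dB of make-up.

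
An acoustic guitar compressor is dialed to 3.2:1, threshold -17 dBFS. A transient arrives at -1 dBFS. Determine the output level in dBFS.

Overshoot: -1 − (-17) = 16 dB.
The 16 dB excess becomes 5 dB after 3.2:1 reduction.
Output = -17 + 5 = -12 dBFS.

-12 dBFS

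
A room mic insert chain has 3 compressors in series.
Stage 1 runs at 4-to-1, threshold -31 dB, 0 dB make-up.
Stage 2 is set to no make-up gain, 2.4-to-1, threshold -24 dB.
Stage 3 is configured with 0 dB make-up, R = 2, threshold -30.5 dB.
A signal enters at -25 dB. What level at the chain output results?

Stage 1: 6 dB above -31 dB, reduced 4:1 to 1.5 dB above → -29.5 dB.
Stage 2: -29.5 dB ≤ -24 dB, so stage 2 doesn't engage; output -29.5 dB.
Stage 3: 1 dB above -30.5 dB, reduced 2:1 to 0.5 dB above → -30 dB.

-30 dB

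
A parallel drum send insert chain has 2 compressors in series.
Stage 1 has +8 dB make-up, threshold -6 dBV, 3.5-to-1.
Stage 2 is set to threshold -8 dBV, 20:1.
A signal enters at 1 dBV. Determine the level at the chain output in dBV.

Stage 1: 1 dBV is 7 dB over -6 dBV; at 3.5:1 that becomes 2 dB over, giving -4 dBV; +8 dB make-up → 4 dBV.
Stage 2: overshoot 12 dB → 12/20 = 0.6 dB → -7.4 dBV.

-7.4 dBV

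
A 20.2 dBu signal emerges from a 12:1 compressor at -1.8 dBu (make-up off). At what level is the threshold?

-3.8 dBu

Gain reduction = 20.2 − (-1.8) = 22 dB; output overshoot = GR / (R − 1) = 22 / 11 = 2 dB.
Threshold = output − output overshoot = -1.8 − 2 = -3.8 dBu.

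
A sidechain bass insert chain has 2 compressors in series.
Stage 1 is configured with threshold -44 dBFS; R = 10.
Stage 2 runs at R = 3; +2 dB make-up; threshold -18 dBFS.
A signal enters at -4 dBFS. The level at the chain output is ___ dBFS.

Stage 1: 40 dB above -44 dBFS, reduced 10:1 to 4 dB above → -40 dBFS.
Stage 2: below threshold (-40 ≤ -18); passes unchanged; make-up brings it to -38 dBFS.

-38 dBFS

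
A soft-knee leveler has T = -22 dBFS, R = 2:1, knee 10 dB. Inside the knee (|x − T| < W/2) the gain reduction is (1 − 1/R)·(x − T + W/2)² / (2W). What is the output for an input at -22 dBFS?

-22.625 dBFS

x − T + W/2 = -22 − (-22) + 5 = 5.
GR = (1 − 1/2) × 5² / 20 = 0.5 × 25 / 20 = 0.625 dB.
Output = -22 − 0.625 = -22.625 dBFS.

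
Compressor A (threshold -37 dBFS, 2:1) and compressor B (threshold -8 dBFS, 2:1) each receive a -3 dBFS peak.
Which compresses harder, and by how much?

A: GR = 34 − 34/2 = 17 dB.
B: GR = 5 − 5/2 = 2.5 dB.
A reduces 14.5 dB more.

A, by 14.5 dB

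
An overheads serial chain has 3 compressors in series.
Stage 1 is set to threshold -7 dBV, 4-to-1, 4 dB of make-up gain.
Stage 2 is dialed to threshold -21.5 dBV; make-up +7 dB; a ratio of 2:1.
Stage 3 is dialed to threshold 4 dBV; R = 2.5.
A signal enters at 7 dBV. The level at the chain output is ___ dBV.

Stage 1: 7 dBV is 14 dB over -7 dBV; at 4:1 that becomes 3.5 dB over, giving -3.5 dBV; +4 dB make-up → 0.5 dBV.
Stage 2: overshoot 22 dB → 22/2 = 11 dB → -10.5 dBV; +7 dB make-up → -3.5 dBV.
Stage 3: below threshold (-3.5 ≤ 4); passes unchanged; output -3.5 dBV.

-3.5 dBV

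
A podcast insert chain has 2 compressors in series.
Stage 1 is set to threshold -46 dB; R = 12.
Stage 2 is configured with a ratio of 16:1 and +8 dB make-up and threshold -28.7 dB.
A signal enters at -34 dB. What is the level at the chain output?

Stage 1: overshoot 12 dB → 12/12 = 1 dB → -45 dB.
Stage 2: -45 dB ≤ -28.7 dB, so stage 2 doesn't engage; make-up brings it to -37 dB.

-37 dB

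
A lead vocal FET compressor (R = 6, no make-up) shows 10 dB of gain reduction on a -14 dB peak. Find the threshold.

Input is 12 dB above T (since output overshoot × R = input overshoot: (-24 − T)·6 = -14 − T gives T = -26 dB).
Check: -26 + (-14 − (-26))/6 = -26 + 2 = -24 dB. ✓

-26 dB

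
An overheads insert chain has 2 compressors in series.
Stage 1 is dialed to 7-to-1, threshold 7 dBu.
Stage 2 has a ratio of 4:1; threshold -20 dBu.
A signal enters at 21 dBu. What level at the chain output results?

Stage 1: overshoot 14 dB → 14/7 = 2 dB → 9 dBu.
Stage 2: 9 dBu is 29 dB over -20 dBu; at 4:1 that becomes 7.25 dB over, giving -12.75 dBu.

-12.75 dBu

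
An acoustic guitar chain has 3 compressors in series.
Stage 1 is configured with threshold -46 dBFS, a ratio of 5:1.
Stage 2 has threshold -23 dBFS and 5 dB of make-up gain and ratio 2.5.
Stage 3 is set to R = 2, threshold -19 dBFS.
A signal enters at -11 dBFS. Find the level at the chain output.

Stage 1: overshoot 35 dB → 35/5 = 7 dB → -39 dBFS.
Stage 2: below threshold (-39 ≤ -23); passes unchanged; make-up brings it to -34 dBFS.
Stage 3: below threshold (-34 ≤ -19); passes unchanged; output -34 dBFS.

-34 dBFS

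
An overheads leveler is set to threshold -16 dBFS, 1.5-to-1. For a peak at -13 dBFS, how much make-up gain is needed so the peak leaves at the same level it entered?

1 dB

The peak compresses to -16 + 3/1.5 = -14 dBFS.
To reach -13 dBFS requires -13 − (-14) = 1 dB of make-up.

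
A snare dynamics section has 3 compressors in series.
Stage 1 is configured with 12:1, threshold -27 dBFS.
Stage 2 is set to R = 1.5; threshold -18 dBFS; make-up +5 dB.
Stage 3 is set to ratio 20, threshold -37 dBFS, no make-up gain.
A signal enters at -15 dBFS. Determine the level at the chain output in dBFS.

-36.2 dBFS

Stage 1: overshoot 12 dB → 12/12 = 1 dB → -26 dBFS.
Stage 2: below threshold (-26 ≤ -18); passes unchanged; make-up brings it to -21 dBFS.
Stage 3: -21 dBFS is 16 dB over -37 dBFS; at 20:1 that becomes 0.8 dB over, giving -36.2 dBFS.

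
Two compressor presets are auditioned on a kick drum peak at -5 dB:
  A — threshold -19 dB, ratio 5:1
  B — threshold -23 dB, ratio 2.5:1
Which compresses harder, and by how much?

A: overshoot 14 dB → output overshoot 2.8 dB → GR 11.2 dB.
B: overshoot 18 dB → output overshoot 7.2 dB → GR 10.8 dB.
A reduces 0.4 dB more.

A, by 0.4 dB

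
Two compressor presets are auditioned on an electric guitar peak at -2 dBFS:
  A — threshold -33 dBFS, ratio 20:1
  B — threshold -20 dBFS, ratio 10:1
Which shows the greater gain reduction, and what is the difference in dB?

A, by 13.25 dB

A: GR = 31 − 31/20 = 29.45 dB.
B: GR = 18 − 18/10 = 16.2 dB.
A applies 13.25 dB more gain reduction.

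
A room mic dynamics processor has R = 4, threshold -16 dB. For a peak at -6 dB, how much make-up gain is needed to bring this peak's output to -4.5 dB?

Overshoot 10 dB → 10/4 = 2.5 dB after compression, so the compressed level is -16 + 2.5 = -13.5 dB.
Make-up = target − compressed = -4.5 − (-13.5) = 9 dB.

9 dB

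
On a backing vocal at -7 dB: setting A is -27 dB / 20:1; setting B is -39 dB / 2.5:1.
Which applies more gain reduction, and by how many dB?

B, by 0.2 dB

A: 20 dB over, compressed to 1 dB over, so 19 dB of GR.
B: 32 dB over, compressed to 12.8 dB over, so 19.2 dB of GR.
B reduces 0.2 dB more.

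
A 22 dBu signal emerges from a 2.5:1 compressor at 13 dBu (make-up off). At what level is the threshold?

7 dBu

Input is 15 dB above T (since output overshoot × R = input overshoot: (13 − T)·2.5 = 22 − T gives T = 7 dBu).
Check: 7 + (22 − 7)/2.5 = 7 + 6 = 13 dBu. ✓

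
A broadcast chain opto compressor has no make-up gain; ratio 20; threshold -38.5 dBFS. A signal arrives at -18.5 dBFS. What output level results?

-37.5 dBFS

-18.5 dBFS sits 20 dB over threshold.
20:1 compression reduces that to 20/20 = 1 dB over.
Output = -38.5 + 1 = -37.5 dBFS.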